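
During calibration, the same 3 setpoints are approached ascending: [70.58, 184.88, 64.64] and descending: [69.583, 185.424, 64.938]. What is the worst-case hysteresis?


|70.58 - 69.583| = 0.9970
|184.88 - 185.424| = 0.5440
|64.64 - 64.938| = 0.2980
hysteresis = max(diffs) = 0.9970

0.9970


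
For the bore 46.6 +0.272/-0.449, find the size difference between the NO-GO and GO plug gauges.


GO = nominal - lower_tol (smallest hole = maximum material condition)
GO = 46.6 - 0.449 = 46.151
NO-GO = nominal + upper_tol (largest hole = least material condition)
NO-GO = 46.6 + 0.272 = 46.872
spread = NO-GO - GO = 46.872 - 46.151 = 0.7210

0.7210


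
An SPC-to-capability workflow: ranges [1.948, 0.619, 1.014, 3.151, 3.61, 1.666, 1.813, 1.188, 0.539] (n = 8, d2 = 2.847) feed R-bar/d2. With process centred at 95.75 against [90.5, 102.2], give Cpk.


R_bar = (1.948 + 0.619 + 1.014 + 3.151 + 3.61 + 1.666 + 1.813 + 1.188 + 0.539) / 9 = 1.7275556
sigma = R_bar / d2 = 1.7275556 / 2.847 = 0.6067986
Cp = (USL - LSL)/(6*sigma) = (102.2 - 90.5)/(6*0.6067986) = 3.2136
Cpu = (102.2 - 95.75)/(3*0.6067986) = 3.5432
Cpl = (95.75 - 90.5)/(3*0.6067986) = 2.8840
Cpk = min(Cpu, Cpl) = 2.8840

2.8840


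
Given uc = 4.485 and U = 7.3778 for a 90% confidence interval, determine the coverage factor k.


k = U / uc
k = 7.3778 / 4.485
k = 1.645

1.645


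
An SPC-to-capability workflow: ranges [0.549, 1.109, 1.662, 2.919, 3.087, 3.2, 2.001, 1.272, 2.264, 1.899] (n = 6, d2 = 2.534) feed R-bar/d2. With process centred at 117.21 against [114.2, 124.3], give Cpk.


R_bar = (0.549 + 1.109 + 1.662 + 2.919 + 3.087 + 3.2 + 2.001 + 1.272 + 2.264 + 1.899) / 10 = 1.9962
sigma = R_bar / d2 = 1.9962 / 2.534 = 0.78776638
Cp = (USL - LSL)/(6*sigma) = (124.3 - 114.2)/(6*0.78776638) = 2.1368
Cpu = (124.3 - 117.21)/(3*0.78776638) = 3.0000
Cpl = (117.21 - 114.2)/(3*0.78776638) = 1.2736
Cpk = min(Cpu, Cpl) = 1.2736

1.2736


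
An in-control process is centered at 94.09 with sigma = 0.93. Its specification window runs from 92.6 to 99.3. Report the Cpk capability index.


Cpu = (USL - mean) / (3*sigma) = (99.3 - 94.09) / (3*0.93) = 1.8674
Cpl = (mean - LSL) / (3*sigma) = (94.09 - 92.6) / (3*0.93) = 0.5341
Cpk = min(Cpu, Cpl) = 0.5341

0.5341


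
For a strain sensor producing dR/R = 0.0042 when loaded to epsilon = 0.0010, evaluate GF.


GF = (dR/R) / epsilon
= 0.0042 / 0.0010
= 4.2000

4.2000


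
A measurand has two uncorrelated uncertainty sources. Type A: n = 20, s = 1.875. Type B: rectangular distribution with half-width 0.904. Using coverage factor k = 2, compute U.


u_A = s / sqrt(n) = 1.875 / sqrt(20) = 0.41926275
u_B = half_width / sqrt(3) = 0.904 / sqrt(3) = 0.52192464
uc = sqrt(u_A^2 + u_B^2) = sqrt(0.41926275^2 + 0.52192464^2) = 0.66946739
U = k * uc = 2 * 0.66946739
U = 1.3389

1.3389


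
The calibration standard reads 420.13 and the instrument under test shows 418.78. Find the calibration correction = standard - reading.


Correction = standard - reading
= 420.13 - 418.78
= 1.3500

1.3500


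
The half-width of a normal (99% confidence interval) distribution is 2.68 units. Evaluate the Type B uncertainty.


u_B = half_width / 2.576
u_B = 2.68 / 2.576
u_B = 1.0404

1.0404


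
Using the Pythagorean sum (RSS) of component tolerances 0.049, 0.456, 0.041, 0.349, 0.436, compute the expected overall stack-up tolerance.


RSS = sqrt(0.049^2 + 0.456^2 + 0.041^2 + 0.349^2 + 0.436^2)
= sqrt(0.523915)
= 0.7238

0.7238


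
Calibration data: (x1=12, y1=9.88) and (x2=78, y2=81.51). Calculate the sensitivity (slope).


slope = (y2 - y1) / (x2 - x1)
= (81.51 - 9.88) / (78 - 12)
= 71.6300 / 66
= 1.0853

1.0853


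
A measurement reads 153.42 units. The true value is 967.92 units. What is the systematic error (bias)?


Systematic error = measured - true
= 153.42 - 967.92
= -814.5000

-814.5000


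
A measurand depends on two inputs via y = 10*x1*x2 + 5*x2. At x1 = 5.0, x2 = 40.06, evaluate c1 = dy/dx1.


y = 10*x1*x2 + 5*x2
dy/dx1 = 10*x2
Evaluate at x2 = 40.06: c1 = 10 * 40.06
c1 = 400.6000

400.6000


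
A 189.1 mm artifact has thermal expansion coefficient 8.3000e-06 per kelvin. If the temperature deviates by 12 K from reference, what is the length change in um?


dL = L * alpha * dT
= 189.1 * 8.3000e-06 * 12
= 0.0188344 mm
dL_um = 0.0188344 * 1000 = 18.8344 um

18.8344


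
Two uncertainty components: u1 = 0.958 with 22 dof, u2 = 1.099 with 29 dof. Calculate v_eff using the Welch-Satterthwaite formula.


uc = sqrt(u1^2 + u2^2) = sqrt(0.958^2 + 1.099^2) = 1.4579318
v_eff = uc^4 / (u1^4/v1 + u2^4/v2)
= 1.4579318^4 / (0.958^4/22 + 1.099^4/29)
= 4.5180271 / 0.088588815
v_eff = 51.0000

51.0000


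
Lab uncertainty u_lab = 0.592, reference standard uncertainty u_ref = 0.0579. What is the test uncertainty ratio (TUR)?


TUR = u_lab / u_ref
= 0.592 / 0.0579
= 10.2245

10.2245


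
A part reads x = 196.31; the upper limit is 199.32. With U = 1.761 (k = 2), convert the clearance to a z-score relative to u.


u = U / k = 1.761 / 2 = 0.8805
margin = |USL - x| = |199.32 - 196.31| = 3.01
z = margin / u = 3.01 / 0.8805
z = 3.4185

3.4185


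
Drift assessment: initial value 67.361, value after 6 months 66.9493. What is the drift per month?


rate = (v2 - v1) / months
= (66.9493 - 67.361) / 6
= -0.4117 / 6
= -0.0686

-0.0686


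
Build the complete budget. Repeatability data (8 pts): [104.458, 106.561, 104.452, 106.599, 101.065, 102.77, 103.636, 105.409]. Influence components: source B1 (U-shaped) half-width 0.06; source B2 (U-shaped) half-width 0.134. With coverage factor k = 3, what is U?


mean = (104.458 + 106.561 + 104.452 + 106.599 + 101.065 + 102.77 + 103.636 + 105.409) / 8 = 104.36875
s = sqrt(sum((x - mean)^2)/(n-1)) = 1.8854586
u_A = s / sqrt(n) = 1.8854586 / sqrt(8) = 0.66661028
u_B1 = 0.06 / sqrt(2) = 0.042426407
u_B2 = 0.134 / sqrt(2) = 0.094752309
uc = sqrt(0.66661028^2 + 0.042426407^2 + 0.094752309^2) = 0.67464603
U = k * uc = 3 * 0.67464603
U = 2.0239

2.0239


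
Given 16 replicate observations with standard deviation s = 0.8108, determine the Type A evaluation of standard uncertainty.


u_A = s / sqrt(n)
u_A = 0.8108 / sqrt(16)
u_A = 0.8108 / 4
u_A = 0.2027

0.2027


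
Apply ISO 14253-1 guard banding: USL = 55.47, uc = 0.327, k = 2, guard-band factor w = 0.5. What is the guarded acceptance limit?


U = k * uc = 2 * 0.327 = 0.654
guard band g = w * U = 0.5 * 0.654 = 0.327
AL = USL - g = 55.47 - 0.327
AL = 55.1430

55.1430


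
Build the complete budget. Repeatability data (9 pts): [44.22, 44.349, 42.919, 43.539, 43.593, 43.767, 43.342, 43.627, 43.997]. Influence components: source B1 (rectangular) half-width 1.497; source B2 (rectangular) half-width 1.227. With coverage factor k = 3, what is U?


mean = (44.22 + 44.349 + 42.919 + 43.539 + 43.593 + 43.767 + 43.342 + 43.627 + 43.997) / 9 = 43.70588889
s = sqrt(sum((x - mean)^2)/(n-1)) = 0.44226843
u_A = s / sqrt(n) = 0.44226843 / sqrt(9) = 0.14742281
u_B1 = 1.497 / sqrt(3) = 0.86429335
u_B2 = 1.227 / sqrt(3) = 0.70840878
uc = sqrt(0.14742281^2 + 0.86429335^2 + 0.70840878^2) = 1.1271998
U = k * uc = 3 * 1.1271998
U = 3.3816

3.3816


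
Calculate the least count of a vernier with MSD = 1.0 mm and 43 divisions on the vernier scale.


LC = MSD / n_div
= 1.0 / 43
= 0.0233

0.0233


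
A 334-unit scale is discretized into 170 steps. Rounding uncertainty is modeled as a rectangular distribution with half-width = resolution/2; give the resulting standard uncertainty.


resolution = range / divisions
resolution = 334 / 170 = 1.9647059
u_res = resolution / (2*sqrt(3))
u_res = 1.9647059 / 3.4641016
u_res = 0.5672

0.5672


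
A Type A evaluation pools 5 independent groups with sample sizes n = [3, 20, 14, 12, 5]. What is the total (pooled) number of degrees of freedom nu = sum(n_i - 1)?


nu = sum_i (n_i - 1)
nu = ((3 - 1) + (20 - 1) + (14 - 1) + (12 - 1) + (5 - 1))
nu = 2 + 19 + 13 + 11 + 4
nu = 49

49


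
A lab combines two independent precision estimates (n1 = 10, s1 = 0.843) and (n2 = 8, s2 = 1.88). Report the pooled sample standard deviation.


s_p = sqrt(((n1-1)*s1^2 + (n2-1)*s2^2) / (n1+n2-2))
numerator = (10-1)*0.843^2 + (8-1)*1.88^2 = 6.395841 + 24.7408 = 31.136641
denominator = 10 + 8 - 2 = 16
s_p^2 = 31.136641 / 16 = 1.9460401
s_p = sqrt(1.9460401) = 1.3950

1.3950


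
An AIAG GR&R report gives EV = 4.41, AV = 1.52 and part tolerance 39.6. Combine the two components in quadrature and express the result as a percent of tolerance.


GRR = sqrt(EV^2 + AV^2) = sqrt(4.41^2 + 1.52^2) = 4.6646007
%GRR = GRR / tol * 100 = 4.6646007 / 39.6 * 100
%GRR = 11.7793

11.7793


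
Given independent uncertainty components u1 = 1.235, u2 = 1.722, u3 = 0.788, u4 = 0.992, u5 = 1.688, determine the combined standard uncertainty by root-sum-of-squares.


uc = sqrt(1.235^2 + 1.722^2 + 0.788^2 + 0.992^2 + 1.688^2)
uc = sqrt(8.944861)
uc = 2.9908

2.9908


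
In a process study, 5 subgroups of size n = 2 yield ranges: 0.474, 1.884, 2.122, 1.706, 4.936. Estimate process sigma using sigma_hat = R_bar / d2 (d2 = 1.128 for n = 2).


R_bar = (0.474 + 1.884 + 2.122 + 1.706 + 4.936) / 5
R_bar = 11.122 / 5 = 2.2244
sigma_hat = R_bar / d2 = 2.2244 / 1.128 = 1.9720

1.9720


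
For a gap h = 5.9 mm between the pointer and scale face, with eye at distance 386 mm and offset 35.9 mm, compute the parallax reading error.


error = h * offset / d
= 5.9 * 35.9 / 386
= 0.5487

0.5487


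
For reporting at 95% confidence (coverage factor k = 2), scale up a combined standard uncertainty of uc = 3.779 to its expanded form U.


U = k * uc
U = 2 * 3.779
U = 7.5580

7.5580


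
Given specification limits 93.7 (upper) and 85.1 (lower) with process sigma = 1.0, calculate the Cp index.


Cp = (USL - LSL) / (6 * sigma)
= (93.7 - 85.1) / (6 * 1.0)
= 8.6000 / 6.0000
= 1.4333

1.4333


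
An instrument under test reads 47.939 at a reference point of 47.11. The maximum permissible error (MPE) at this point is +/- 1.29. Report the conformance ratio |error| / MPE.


e = indication - reference = 47.939 - 47.11 = 0.8290
|e| = 0.8290
ratio = |e| / MPE = 0.8290 / 1.29
ratio = 0.6426

0.6426


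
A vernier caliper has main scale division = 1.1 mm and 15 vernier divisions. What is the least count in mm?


LC = MSD / n_div
= 1.1 / 15
= 0.0733

0.0733


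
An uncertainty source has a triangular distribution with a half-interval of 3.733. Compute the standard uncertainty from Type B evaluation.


u_B = half_width / sqrt(6)
u_B = 3.733 / 2.4494897
u_B = 1.5240

1.5240


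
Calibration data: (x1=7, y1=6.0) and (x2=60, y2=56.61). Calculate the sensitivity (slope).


slope = (y2 - y1) / (x2 - x1)
= (56.61 - 6.0) / (60 - 7)
= 50.6100 / 53
= 0.9549

0.9549


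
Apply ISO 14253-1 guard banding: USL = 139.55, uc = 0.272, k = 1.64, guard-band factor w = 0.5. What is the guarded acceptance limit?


U = k * uc = 1.64 * 0.272 = 0.44608
guard band g = w * U = 0.5 * 0.44608 = 0.22304
AL = USL - g = 139.55 - 0.22304
AL = 139.3270

139.3270


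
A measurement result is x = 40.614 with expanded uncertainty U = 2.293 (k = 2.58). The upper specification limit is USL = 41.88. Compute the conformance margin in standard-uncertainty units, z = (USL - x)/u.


u = U / k = 2.293 / 2.58 = 0.88875969
margin = |USL - x| = |41.88 - 40.614| = 1.266
z = margin / u = 1.266 / 0.88875969
z = 1.4245

1.4245


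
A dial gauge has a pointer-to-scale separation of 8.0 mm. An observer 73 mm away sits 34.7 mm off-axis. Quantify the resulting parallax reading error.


error = h * offset / d
= 8.0 * 34.7 / 73
= 3.8027

3.8027


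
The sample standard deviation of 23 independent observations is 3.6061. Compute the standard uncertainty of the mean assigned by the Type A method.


u_A = s / sqrt(n)
u_A = 3.6061 / sqrt(23)
u_A = 3.6061 / 4.7958315
u_A = 0.7519

0.7519


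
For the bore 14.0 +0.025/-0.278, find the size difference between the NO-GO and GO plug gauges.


GO = nominal - lower_tol (smallest hole = maximum material condition)
GO = 14.0 - 0.278 = 13.722
NO-GO = nominal + upper_tol (largest hole = least material condition)
NO-GO = 14.0 + 0.025 = 14.025
spread = NO-GO - GO = 14.025 - 13.722 = 0.3030

0.3030


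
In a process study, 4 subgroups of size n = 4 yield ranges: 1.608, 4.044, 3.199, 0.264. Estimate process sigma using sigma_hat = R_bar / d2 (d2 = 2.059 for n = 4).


R_bar = (1.608 + 4.044 + 3.199 + 0.264) / 4
R_bar = 9.115 / 4 = 2.27875
sigma_hat = R_bar / d2 = 2.27875 / 2.059 = 1.1067

1.1067


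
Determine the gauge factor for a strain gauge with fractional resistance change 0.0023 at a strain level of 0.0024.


GF = (dR/R) / epsilon
= 0.0023 / 0.0024
= 0.9583

0.9583


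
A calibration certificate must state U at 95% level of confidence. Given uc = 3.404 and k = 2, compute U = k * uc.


U = k * uc
U = 2 * 3.404
U = 6.8080

6.8080


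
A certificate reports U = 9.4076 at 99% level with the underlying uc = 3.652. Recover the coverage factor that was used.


k = U / uc
k = 9.4076 / 3.652
k = 2.576

2.576


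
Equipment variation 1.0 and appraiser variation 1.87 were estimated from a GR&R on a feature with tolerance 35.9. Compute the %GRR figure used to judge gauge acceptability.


GRR = sqrt(EV^2 + AV^2) = sqrt(1.0^2 + 1.87^2) = 2.1205895
%GRR = GRR / tol * 100 = 2.1205895 / 35.9 * 100
%GRR = 5.9069

5.9069


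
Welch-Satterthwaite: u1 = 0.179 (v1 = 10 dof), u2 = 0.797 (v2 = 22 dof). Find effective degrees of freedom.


uc = sqrt(u1^2 + u2^2) = sqrt(0.179^2 + 0.797^2) = 0.81685372
v_eff = uc^4 / (u1^4/v1 + u2^4/v2)
= 0.81685372^4 / (0.179^4/10 + 0.797^4/22)
= 0.44522256 / 0.018443139
v_eff = 24.1403

24.1403


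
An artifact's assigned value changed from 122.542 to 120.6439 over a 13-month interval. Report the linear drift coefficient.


rate = (v2 - v1) / months
= (120.6439 - 122.542) / 13
= -1.8981 / 13
= -0.1460

-0.1460


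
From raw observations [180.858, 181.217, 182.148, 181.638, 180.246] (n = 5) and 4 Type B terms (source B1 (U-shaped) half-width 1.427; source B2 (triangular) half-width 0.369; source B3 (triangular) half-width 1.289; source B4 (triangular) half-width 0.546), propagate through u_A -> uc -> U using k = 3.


mean = (180.858 + 181.217 + 182.148 + 181.638 + 180.246) / 5 = 181.2214
s = sqrt(sum((x - mean)^2)/(n-1)) = 0.72725979
u_A = s / sqrt(n) = 0.72725979 / sqrt(5) = 0.32524047
u_B1 = 1.427 / sqrt(2) = 1.0090414
u_B2 = 0.369 / sqrt(6) = 0.15064362
u_B3 = 1.289 / sqrt(6) = 0.52623205
u_B4 = 0.546 / sqrt(6) = 0.22290357
uc = sqrt(0.32524047^2 + 1.0090414^2 + 0.15064362^2 + 0.52623205^2 + 0.22290357^2) = 1.2137733
U = k * uc = 3 * 1.2137733
U = 3.6413

3.6413


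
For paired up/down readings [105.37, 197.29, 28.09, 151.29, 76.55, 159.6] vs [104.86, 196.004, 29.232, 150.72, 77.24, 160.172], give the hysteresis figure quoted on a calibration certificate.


|105.37 - 104.86| = 0.5100
|197.29 - 196.004| = 1.2860
|28.09 - 29.232| = 1.1420
|151.29 - 150.72| = 0.5700
|76.55 - 77.24| = 0.6900
|159.6 - 160.172| = 0.5720
hysteresis = max(diffs) = 1.2860

1.2860


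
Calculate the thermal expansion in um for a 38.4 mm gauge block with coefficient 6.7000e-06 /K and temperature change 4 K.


dL = L * alpha * dT
= 38.4 * 6.7000e-06 * 4
= 0.0010291 mm
dL_um = 0.0010291 * 1000 = 1.0291 um

1.0291


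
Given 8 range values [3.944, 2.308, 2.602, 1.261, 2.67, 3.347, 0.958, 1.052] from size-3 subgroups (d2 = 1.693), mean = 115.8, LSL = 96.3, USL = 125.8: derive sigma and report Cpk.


R_bar = (3.944 + 2.308 + 2.602 + 1.261 + 2.67 + 3.347 + 0.958 + 1.052) / 8 = 2.26775
sigma = R_bar / d2 = 2.26775 / 1.693 = 1.3394861
Cp = (USL - LSL)/(6*sigma) = (125.8 - 96.3)/(6*1.3394861) = 3.6706
Cpu = (125.8 - 115.8)/(3*1.3394861) = 2.4885
Cpl = (115.8 - 96.3)/(3*1.3394861) = 4.8526
Cpk = min(Cpu, Cpl) = 2.4885

2.4885


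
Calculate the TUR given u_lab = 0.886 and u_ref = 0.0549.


TUR = u_lab / u_ref
= 0.886 / 0.0549
= 16.1384

16.1384


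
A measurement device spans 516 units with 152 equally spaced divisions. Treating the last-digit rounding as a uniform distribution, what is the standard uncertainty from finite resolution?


resolution = range / divisions
resolution = 516 / 152 = 3.3947368
u_res = resolution / (2*sqrt(3))
u_res = 3.3947368 / 3.4641016
u_res = 0.9800

0.9800


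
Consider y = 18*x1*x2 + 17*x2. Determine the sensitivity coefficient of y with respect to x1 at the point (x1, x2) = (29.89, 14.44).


y = 18*x1*x2 + 17*x2
dy/dx1 = 18*x2
Evaluate at x2 = 14.44: c1 = 18 * 14.44
c1 = 259.9200

259.9200


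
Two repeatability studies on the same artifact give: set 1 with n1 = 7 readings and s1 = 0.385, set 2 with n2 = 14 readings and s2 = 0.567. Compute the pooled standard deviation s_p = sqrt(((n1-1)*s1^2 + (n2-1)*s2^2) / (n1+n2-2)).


s_p = sqrt(((n1-1)*s1^2 + (n2-1)*s2^2) / (n1+n2-2))
numerator = (7-1)*0.385^2 + (14-1)*0.567^2 = 0.88935 + 4.179357 = 5.068707
denominator = 7 + 14 - 2 = 19
s_p^2 = 5.068707 / 19 = 0.26677405
s_p = sqrt(0.26677405) = 0.5165

0.5165


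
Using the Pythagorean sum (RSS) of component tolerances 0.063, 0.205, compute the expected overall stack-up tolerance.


RSS = sqrt(0.063^2 + 0.205^2)
= sqrt(0.045994)
= 0.2145

0.2145


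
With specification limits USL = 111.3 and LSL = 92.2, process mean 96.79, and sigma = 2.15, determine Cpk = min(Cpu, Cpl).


Cpu = (USL - mean) / (3*sigma) = (111.3 - 96.79) / (3*2.15) = 2.2496
Cpl = (mean - LSL) / (3*sigma) = (96.79 - 92.2) / (3*2.15) = 0.7116
Cpk = min(Cpu, Cpl) = 0.7116

0.7116


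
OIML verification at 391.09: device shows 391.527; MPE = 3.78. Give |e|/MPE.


e = indication - reference = 391.527 - 391.09 = 0.4370
|e| = 0.4370
ratio = |e| / MPE = 0.4370 / 3.78
ratio = 0.1156

0.1156


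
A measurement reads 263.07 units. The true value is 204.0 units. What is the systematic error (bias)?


Systematic error = measured - true
= 263.07 - 204.0
= 59.0700

59.0700


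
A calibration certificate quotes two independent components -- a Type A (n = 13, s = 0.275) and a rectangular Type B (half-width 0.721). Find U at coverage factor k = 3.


u_A = s / sqrt(n) = 0.275 / sqrt(13) = 0.076271277
u_B = half_width / sqrt(3) = 0.721 / sqrt(3) = 0.41626954
uc = sqrt(u_A^2 + u_B^2) = sqrt(0.076271277^2 + 0.41626954^2) = 0.42319929
U = k * uc = 3 * 0.42319929
U = 1.2696

1.2696


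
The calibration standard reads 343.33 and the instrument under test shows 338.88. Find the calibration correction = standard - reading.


Correction = standard - reading
= 343.33 - 338.88
= 4.4500

4.4500


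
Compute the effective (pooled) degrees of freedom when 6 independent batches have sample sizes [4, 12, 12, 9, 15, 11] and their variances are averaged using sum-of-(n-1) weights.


nu = sum_i (n_i - 1)
nu = ((4 - 1) + (12 - 1) + (12 - 1) + (9 - 1) + (15 - 1) + (11 - 1))
nu = 3 + 11 + 11 + 8 + 14 + 10
nu = 57

57


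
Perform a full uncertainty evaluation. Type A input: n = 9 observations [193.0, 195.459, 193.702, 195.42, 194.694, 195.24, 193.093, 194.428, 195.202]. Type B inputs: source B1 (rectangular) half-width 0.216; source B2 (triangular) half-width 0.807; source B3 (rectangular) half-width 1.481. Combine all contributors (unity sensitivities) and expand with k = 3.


mean = (193.0 + 195.459 + 193.702 + 195.42 + 194.694 + 195.24 + 193.093 + 194.428 + 195.202) / 9 = 194.4708889
s = sqrt(sum((x - mean)^2)/(n-1)) = 0.98158869
u_A = s / sqrt(n) = 0.98158869 / sqrt(9) = 0.32719623
u_B1 = 0.216 / sqrt(3) = 0.12470766
u_B2 = 0.807 / sqrt(6) = 0.32945637
u_B3 = 1.481 / sqrt(3) = 0.85505575
uc = sqrt(0.32719623^2 + 0.12470766^2 + 0.32945637^2 + 0.85505575^2) = 0.98095423
U = k * uc = 3 * 0.98095423
U = 2.9429

2.9429


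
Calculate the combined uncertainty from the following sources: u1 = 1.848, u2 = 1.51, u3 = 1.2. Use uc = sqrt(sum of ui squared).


uc = sqrt(1.848^2 + 1.51^2 + 1.2^2)
uc = sqrt(7.135204)
uc = 2.6712

2.6712


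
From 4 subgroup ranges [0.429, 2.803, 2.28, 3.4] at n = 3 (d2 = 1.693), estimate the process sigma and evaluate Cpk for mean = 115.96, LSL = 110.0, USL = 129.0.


R_bar = (0.429 + 2.803 + 2.28 + 3.4) / 4 = 2.228
sigma = R_bar / d2 = 2.228 / 1.693 = 1.3160071
Cp = (USL - LSL)/(6*sigma) = (129.0 - 110.0)/(6*1.3160071) = 2.4063
Cpu = (129.0 - 115.96)/(3*1.3160071) = 3.3029
Cpl = (115.96 - 110.0)/(3*1.3160071) = 1.5096
Cpk = min(Cpu, Cpl) = 1.5096

1.5096


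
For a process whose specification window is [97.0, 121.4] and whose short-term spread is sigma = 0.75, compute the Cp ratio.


Cp = (USL - LSL) / (6 * sigma)
= (121.4 - 97.0) / (6 * 0.75)
= 24.4000 / 4.5000
= 5.4222

5.4222


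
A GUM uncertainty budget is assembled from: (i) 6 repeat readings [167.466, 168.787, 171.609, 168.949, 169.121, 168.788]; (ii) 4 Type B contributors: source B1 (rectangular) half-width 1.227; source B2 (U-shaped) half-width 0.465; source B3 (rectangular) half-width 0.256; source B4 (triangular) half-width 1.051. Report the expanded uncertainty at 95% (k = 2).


mean = (167.466 + 168.787 + 171.609 + 168.949 + 169.121 + 168.788) / 6 = 169.12
s = sqrt(sum((x - mean)^2)/(n-1)) = 1.3550787
u_A = s / sqrt(n) = 1.3550787 / sqrt(6) = 0.55320856
u_B1 = 1.227 / sqrt(3) = 0.70840878
u_B2 = 0.465 / sqrt(2) = 0.32880465
u_B3 = 0.256 / sqrt(3) = 0.14780167
u_B4 = 1.051 / sqrt(6) = 0.42906895
uc = sqrt(0.55320856^2 + 0.70840878^2 + 0.32880465^2 + 0.14780167^2 + 0.42906895^2) = 1.059217
U = k * uc = 2 * 1.059217
U = 2.1184

2.1184


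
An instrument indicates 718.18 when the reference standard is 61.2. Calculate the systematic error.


Systematic error = measured - true
= 718.18 - 61.2
= 656.9800

656.9800


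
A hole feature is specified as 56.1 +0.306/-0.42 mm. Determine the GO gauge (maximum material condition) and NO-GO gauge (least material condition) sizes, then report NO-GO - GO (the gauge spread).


GO = nominal - lower_tol (smallest hole = maximum material condition)
GO = 56.1 - 0.42 = 55.68
NO-GO = nominal + upper_tol (largest hole = least material condition)
NO-GO = 56.1 + 0.306 = 56.406
spread = NO-GO - GO = 56.406 - 55.68 = 0.7260

0.7260


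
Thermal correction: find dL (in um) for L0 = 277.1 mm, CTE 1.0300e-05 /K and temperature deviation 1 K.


dL = L * alpha * dT
= 277.1 * 1.0300e-05 * 1
= 0.0028541 mm
dL_um = 0.0028541 * 1000 = 2.8541 um

2.8541


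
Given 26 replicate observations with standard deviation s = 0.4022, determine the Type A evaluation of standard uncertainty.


u_A = s / sqrt(n)
u_A = 0.4022 / sqrt(26)
u_A = 0.4022 / 5.0990195
u_A = 0.0789

0.0789


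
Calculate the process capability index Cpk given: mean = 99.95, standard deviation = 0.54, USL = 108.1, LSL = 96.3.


Cpu = (USL - mean) / (3*sigma) = (108.1 - 99.95) / (3*0.54) = 5.0309
Cpl = (mean - LSL) / (3*sigma) = (99.95 - 96.3) / (3*0.54) = 2.2531
Cpk = min(Cpu, Cpl) = 2.2531

2.2531


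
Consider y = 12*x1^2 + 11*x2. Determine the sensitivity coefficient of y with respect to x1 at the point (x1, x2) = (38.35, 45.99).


y = 12*x1^2 + 11*x2
dy/dx1 = 2*12*x1
Evaluate at x1 = 38.35: c1 = 24 * 38.35
c1 = 920.4000

920.4000


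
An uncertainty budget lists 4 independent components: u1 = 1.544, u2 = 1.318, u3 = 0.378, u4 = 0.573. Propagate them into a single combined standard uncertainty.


uc = sqrt(1.544^2 + 1.318^2 + 0.378^2 + 0.573^2)
uc = sqrt(4.592273)
uc = 2.1430

2.1430


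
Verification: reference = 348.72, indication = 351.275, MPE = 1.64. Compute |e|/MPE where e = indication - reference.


e = indication - reference = 351.275 - 348.72 = 2.5550
|e| = 2.5550
ratio = |e| / MPE = 2.5550 / 1.64
ratio = 1.5579

1.5579


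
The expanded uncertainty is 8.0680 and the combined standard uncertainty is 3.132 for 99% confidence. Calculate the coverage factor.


k = U / uc
k = 8.0680 / 3.132
k = 2.576

2.576


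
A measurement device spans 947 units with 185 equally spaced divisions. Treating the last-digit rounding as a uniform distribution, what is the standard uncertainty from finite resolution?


resolution = range / divisions
resolution = 947 / 185 = 5.1189189
u_res = resolution / (2*sqrt(3))
u_res = 5.1189189 / 3.4641016
u_res = 1.4777

1.4777


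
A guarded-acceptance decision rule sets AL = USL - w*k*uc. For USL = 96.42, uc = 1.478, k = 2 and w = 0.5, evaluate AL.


U = k * uc = 2 * 1.478 = 2.956
guard band g = w * U = 0.5 * 2.956 = 1.478
AL = USL - g = 96.42 - 1.478
AL = 94.9420

94.9420


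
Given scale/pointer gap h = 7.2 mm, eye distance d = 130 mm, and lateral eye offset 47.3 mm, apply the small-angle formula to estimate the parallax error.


error = h * offset / d
= 7.2 * 47.3 / 130
= 2.6197

2.6197


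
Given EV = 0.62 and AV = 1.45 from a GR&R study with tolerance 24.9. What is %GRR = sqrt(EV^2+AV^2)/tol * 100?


GRR = sqrt(EV^2 + AV^2) = sqrt(0.62^2 + 1.45^2) = 1.5769908
%GRR = GRR / tol * 100 = 1.5769908 / 24.9 * 100
%GRR = 6.3333

6.3333


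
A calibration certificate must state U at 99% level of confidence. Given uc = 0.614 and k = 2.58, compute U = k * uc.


U = k * uc
U = 2.58 * 0.614
U = 1.5841

1.5841


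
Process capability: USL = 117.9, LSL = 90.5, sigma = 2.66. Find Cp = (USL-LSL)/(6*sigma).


Cp = (USL - LSL) / (6 * sigma)
= (117.9 - 90.5) / (6 * 2.66)
= 27.4000 / 15.9600
= 1.7168

1.7168


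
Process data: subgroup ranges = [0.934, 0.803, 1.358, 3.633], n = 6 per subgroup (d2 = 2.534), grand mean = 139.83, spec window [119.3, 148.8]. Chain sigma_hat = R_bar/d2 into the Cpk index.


R_bar = (0.934 + 0.803 + 1.358 + 3.633) / 4 = 1.682
sigma = R_bar / d2 = 1.682 / 2.534 = 0.66377269
Cp = (USL - LSL)/(6*sigma) = (148.8 - 119.3)/(6*0.66377269) = 7.4072
Cpu = (148.8 - 139.83)/(3*0.66377269) = 4.5046
Cpl = (139.83 - 119.3)/(3*0.66377269) = 10.3098
Cpk = min(Cpu, Cpl) = 4.5046

4.5046


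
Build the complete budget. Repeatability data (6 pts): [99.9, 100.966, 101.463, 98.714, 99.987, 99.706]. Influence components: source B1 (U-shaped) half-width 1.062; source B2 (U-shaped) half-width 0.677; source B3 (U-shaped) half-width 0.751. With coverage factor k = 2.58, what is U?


mean = (99.9 + 100.966 + 101.463 + 98.714 + 99.987 + 99.706) / 6 = 100.1226667
s = sqrt(sum((x - mean)^2)/(n-1)) = 0.97299983
u_A = s / sqrt(n) = 0.97299983 / sqrt(6) = 0.39722552
u_B1 = 1.062 / sqrt(2) = 0.7509474
u_B2 = 0.677 / sqrt(2) = 0.47871129
u_B3 = 0.751 / sqrt(2) = 0.53103719
uc = sqrt(0.39722552^2 + 0.7509474^2 + 0.47871129^2 + 0.53103719^2) = 1.1103491
U = k * uc = 2.58 * 1.1103491
U = 2.8647

2.8647


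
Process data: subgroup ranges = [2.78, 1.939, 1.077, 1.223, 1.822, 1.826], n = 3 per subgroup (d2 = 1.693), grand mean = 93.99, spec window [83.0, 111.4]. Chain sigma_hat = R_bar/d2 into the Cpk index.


R_bar = (2.78 + 1.939 + 1.077 + 1.223 + 1.822 + 1.826) / 6 = 1.7778333
sigma = R_bar / d2 = 1.7778333 / 1.693 = 1.0501083
Cp = (USL - LSL)/(6*sigma) = (111.4 - 83.0)/(6*1.0501083) = 4.5075
Cpu = (111.4 - 93.99)/(3*1.0501083) = 5.5264
Cpl = (93.99 - 83.0)/(3*1.0501083) = 3.4885
Cpk = min(Cpu, Cpl) = 3.4885

3.4885


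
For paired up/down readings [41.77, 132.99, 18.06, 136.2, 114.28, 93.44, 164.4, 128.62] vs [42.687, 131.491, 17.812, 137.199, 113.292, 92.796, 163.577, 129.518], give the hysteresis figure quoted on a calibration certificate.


|41.77 - 42.687| = 0.9170
|132.99 - 131.491| = 1.4990
|18.06 - 17.812| = 0.2480
|136.2 - 137.199| = 0.9990
|114.28 - 113.292| = 0.9880
|93.44 - 92.796| = 0.6440
|164.4 - 163.577| = 0.8230
|128.62 - 129.518| = 0.8980
hysteresis = max(diffs) = 1.4990

1.4990


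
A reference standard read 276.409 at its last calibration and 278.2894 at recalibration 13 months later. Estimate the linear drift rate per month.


rate = (v2 - v1) / months
= (278.2894 - 276.409) / 13
= 1.8804 / 13
= 0.1446

0.1446


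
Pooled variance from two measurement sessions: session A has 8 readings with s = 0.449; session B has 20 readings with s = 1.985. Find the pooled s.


s_p = sqrt(((n1-1)*s1^2 + (n2-1)*s2^2) / (n1+n2-2))
numerator = (8-1)*0.449^2 + (20-1)*1.985^2 = 1.411207 + 74.864275 = 76.275482
denominator = 8 + 20 - 2 = 26
s_p^2 = 76.275482 / 26 = 2.9336724
s_p = sqrt(2.9336724) = 1.7128

1.7128


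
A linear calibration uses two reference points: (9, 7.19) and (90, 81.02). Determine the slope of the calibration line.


slope = (y2 - y1) / (x2 - x1)
= (81.02 - 7.19) / (90 - 9)
= 73.8300 / 81
= 0.9115

0.9115


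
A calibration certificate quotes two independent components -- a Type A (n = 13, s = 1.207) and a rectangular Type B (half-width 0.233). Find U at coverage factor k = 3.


u_A = s / sqrt(n) = 1.207 / sqrt(13) = 0.33476157
u_B = half_width / sqrt(3) = 0.233 / sqrt(3) = 0.13452261
uc = sqrt(u_A^2 + u_B^2) = sqrt(0.33476157^2 + 0.13452261^2) = 0.36077921
U = k * uc = 3 * 0.36077921
U = 1.0823

1.0823


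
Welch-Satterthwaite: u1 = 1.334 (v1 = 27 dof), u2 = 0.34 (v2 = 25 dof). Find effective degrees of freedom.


uc = sqrt(u1^2 + u2^2) = sqrt(1.334^2 + 0.34^2) = 1.3766467
v_eff = uc^4 / (u1^4/v1 + u2^4/v2)
= 1.3766467^4 / (1.334^4/27 + 0.34^4/25)
= 3.5916168 / 0.11782415
v_eff = 30.4829

30.4829


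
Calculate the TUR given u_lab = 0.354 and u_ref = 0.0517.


TUR = u_lab / u_ref
= 0.354 / 0.0517
= 6.8472

6.8472


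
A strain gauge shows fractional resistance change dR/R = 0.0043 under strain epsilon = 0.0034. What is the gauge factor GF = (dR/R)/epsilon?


GF = (dR/R) / epsilon
= 0.0043 / 0.0034
= 1.2647

1.2647


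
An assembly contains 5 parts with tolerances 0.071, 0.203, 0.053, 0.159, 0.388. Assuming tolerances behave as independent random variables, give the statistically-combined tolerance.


RSS = sqrt(0.071^2 + 0.203^2 + 0.053^2 + 0.159^2 + 0.388^2)
= sqrt(0.224884)
= 0.4742

0.4742


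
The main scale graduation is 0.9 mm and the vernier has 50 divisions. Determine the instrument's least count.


LC = MSD / n_div
= 0.9 / 50
= 0.0180

0.0180


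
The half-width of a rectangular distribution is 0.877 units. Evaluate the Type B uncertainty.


u_B = half_width / sqrt(3)
u_B = 0.877 / 1.7320508
u_B = 0.5063

0.5063


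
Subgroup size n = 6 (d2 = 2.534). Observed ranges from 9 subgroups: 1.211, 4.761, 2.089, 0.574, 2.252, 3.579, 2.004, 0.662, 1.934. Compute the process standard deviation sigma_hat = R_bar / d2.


R_bar = (1.211 + 4.761 + 2.089 + 0.574 + 2.252 + 3.579 + 2.004 + 0.662 + 1.934) / 9
R_bar = 19.066 / 9 = 2.1184444
sigma_hat = R_bar / d2 = 2.1184444 / 2.534 = 0.8360

0.8360


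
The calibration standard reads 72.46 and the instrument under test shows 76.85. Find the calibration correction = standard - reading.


Correction = standard - reading
= 72.46 - 76.85
= -4.3900

-4.3900


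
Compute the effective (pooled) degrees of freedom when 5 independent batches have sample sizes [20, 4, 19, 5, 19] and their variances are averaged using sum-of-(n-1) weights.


nu = sum_i (n_i - 1)
nu = ((20 - 1) + (4 - 1) + (19 - 1) + (5 - 1) + (19 - 1))
nu = 19 + 3 + 18 + 4 + 18
nu = 62

62


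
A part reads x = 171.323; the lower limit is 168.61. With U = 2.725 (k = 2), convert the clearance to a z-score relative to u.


u = U / k = 2.725 / 2 = 1.3625
margin = |LSL - x| = |168.61 - 171.323| = 2.713
z = margin / u = 2.713 / 1.3625
z = 1.9912

1.9912


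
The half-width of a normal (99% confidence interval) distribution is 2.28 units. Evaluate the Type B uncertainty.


u_B = half_width / 2.576
u_B = 2.28 / 2.576
u_B = 0.8851

0.8851


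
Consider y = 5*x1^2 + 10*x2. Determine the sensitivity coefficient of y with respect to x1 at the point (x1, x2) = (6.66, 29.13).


y = 5*x1^2 + 10*x2
dy/dx1 = 2*5*x1
Evaluate at x1 = 6.66: c1 = 10 * 6.66
c1 = 66.6000

66.6000


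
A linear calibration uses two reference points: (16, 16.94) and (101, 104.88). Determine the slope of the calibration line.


slope = (y2 - y1) / (x2 - x1)
= (104.88 - 16.94) / (101 - 16)
= 87.9400 / 85
= 1.0346

1.0346


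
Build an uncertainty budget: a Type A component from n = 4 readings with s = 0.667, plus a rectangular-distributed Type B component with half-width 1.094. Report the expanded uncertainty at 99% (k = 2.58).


u_A = s / sqrt(n) = 0.667 / sqrt(4) = 0.3335
u_B = half_width / sqrt(3) = 1.094 / sqrt(3) = 0.63162119
uc = sqrt(u_A^2 + u_B^2) = sqrt(0.3335^2 + 0.63162119^2) = 0.71426016
U = k * uc = 2.58 * 0.71426016
U = 1.8428

1.8428


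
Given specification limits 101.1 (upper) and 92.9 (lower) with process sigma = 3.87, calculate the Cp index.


Cp = (USL - LSL) / (6 * sigma)
= (101.1 - 92.9) / (6 * 3.87)
= 8.2000 / 23.2200
= 0.3531

0.3531


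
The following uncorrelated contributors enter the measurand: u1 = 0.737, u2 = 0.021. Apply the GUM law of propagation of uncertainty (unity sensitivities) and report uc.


uc = sqrt(0.737^2 + 0.021^2)
uc = sqrt(0.54361)
uc = 0.7373

0.7373


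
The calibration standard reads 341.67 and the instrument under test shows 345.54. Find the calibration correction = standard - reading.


Correction = standard - reading
= 341.67 - 345.54
= -3.8700

-3.8700


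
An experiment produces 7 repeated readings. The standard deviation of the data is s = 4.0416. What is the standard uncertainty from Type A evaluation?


u_A = s / sqrt(n)
u_A = 4.0416 / sqrt(7)
u_A = 4.0416 / 2.6457513
u_A = 1.5276

1.5276


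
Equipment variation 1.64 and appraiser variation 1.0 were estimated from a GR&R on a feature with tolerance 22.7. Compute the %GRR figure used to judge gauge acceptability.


GRR = sqrt(EV^2 + AV^2) = sqrt(1.64^2 + 1.0^2) = 1.9208332
%GRR = GRR / tol * 100 = 1.9208332 / 22.7 * 100
%GRR = 8.4618

8.4618


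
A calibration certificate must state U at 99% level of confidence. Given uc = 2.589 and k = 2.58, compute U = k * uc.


U = k * uc
U = 2.58 * 2.589
U = 6.6796

6.6796


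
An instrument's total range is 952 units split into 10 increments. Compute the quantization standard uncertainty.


resolution = range / divisions
resolution = 952 / 10 = 95.2
u_res = resolution / (2*sqrt(3))
u_res = 95.2 / 3.4641016
u_res = 27.4819

27.4819


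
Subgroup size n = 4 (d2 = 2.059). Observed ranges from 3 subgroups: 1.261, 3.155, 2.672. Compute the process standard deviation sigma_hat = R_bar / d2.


R_bar = (1.261 + 3.155 + 2.672) / 3
R_bar = 7.088 / 3 = 2.3626667
sigma_hat = R_bar / d2 = 2.3626667 / 2.059 = 1.1475

1.1475


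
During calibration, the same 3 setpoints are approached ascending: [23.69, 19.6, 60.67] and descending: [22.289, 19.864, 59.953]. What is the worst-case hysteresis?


|23.69 - 22.289| = 1.4010
|19.6 - 19.864| = 0.2640
|60.67 - 59.953| = 0.7170
hysteresis = max(diffs) = 1.4010

1.4010


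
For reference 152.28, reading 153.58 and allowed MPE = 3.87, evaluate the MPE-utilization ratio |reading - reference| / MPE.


e = indication - reference = 153.58 - 152.28 = 1.3000
|e| = 1.3000
ratio = |e| / MPE = 1.3000 / 3.87
ratio = 0.3359

0.3359


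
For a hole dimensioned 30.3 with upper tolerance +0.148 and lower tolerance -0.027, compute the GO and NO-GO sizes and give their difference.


GO = nominal - lower_tol (smallest hole = maximum material condition)
GO = 30.3 - 0.027 = 30.273
NO-GO = nominal + upper_tol (largest hole = least material condition)
NO-GO = 30.3 + 0.148 = 30.448
spread = NO-GO - GO = 30.448 - 30.273 = 0.1750

0.1750


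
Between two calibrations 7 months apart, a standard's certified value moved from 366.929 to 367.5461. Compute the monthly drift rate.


rate = (v2 - v1) / months
= (367.5461 - 366.929) / 7
= 0.6171 / 7
= 0.0882

0.0882


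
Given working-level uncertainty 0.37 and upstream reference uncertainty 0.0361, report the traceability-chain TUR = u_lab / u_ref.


TUR = u_lab / u_ref
= 0.37 / 0.0361
= 10.2493

10.2493


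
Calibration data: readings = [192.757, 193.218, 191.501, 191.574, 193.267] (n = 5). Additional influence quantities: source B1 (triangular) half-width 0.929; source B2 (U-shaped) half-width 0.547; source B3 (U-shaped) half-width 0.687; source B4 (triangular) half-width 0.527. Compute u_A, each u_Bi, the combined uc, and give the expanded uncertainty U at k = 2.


mean = (192.757 + 193.218 + 191.501 + 191.574 + 193.267) / 5 = 192.4634
s = sqrt(sum((x - mean)^2)/(n-1)) = 0.86871186
u_A = s / sqrt(n) = 0.86871186 / sqrt(5) = 0.38849975
u_B1 = 0.929 / sqrt(6) = 0.37926266
u_B2 = 0.547 / sqrt(2) = 0.38678741
u_B3 = 0.687 / sqrt(2) = 0.48578236
u_B4 = 0.527 / sqrt(6) = 0.21514685
uc = sqrt(0.38849975^2 + 0.37926266^2 + 0.38678741^2 + 0.48578236^2 + 0.21514685^2) = 0.85243732
U = k * uc = 2 * 0.85243732
U = 1.7049

1.7049


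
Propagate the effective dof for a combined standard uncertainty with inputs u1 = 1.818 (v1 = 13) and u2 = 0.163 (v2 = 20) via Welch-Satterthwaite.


uc = sqrt(u1^2 + u2^2) = sqrt(1.818^2 + 0.163^2) = 1.8252926
v_eff = uc^4 / (u1^4/v1 + u2^4/v2)
= 1.8252926^4 / (1.818^4/13 + 0.163^4/20)
= 11.100179 / 0.84033104
v_eff = 13.2093

13.2093


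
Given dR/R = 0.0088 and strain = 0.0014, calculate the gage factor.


GF = (dR/R) / epsilon
= 0.0088 / 0.0014
= 6.2857

6.2857


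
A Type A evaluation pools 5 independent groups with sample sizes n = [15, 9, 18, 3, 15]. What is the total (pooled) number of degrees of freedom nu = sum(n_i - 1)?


nu = sum_i (n_i - 1)
nu = ((15 - 1) + (9 - 1) + (18 - 1) + (3 - 1) + (15 - 1))
nu = 14 + 8 + 17 + 2 + 14
nu = 55

55


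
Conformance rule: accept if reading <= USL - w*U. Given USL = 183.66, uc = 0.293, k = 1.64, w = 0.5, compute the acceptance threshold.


U = k * uc = 1.64 * 0.293 = 0.48052
guard band g = w * U = 0.5 * 0.48052 = 0.24026
AL = USL - g = 183.66 - 0.24026
AL = 183.4197

183.4197


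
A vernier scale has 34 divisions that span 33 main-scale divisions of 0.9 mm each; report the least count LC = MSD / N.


LC = MSD / n_div
= 0.9 / 34
= 0.0265

0.0265


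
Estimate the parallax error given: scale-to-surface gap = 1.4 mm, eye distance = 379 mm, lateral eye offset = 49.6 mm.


error = h * offset / d
= 1.4 * 49.6 / 379
= 0.1832

0.1832


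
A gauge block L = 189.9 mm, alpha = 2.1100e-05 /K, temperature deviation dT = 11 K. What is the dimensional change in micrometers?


dL = L * alpha * dT
= 189.9 * 2.1100e-05 * 11
= 0.0440758 mm
dL_um = 0.0440758 * 1000 = 44.0758 um

44.0758


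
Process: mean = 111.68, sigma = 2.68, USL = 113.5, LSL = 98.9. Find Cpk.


Cpu = (USL - mean) / (3*sigma) = (113.5 - 111.68) / (3*2.68) = 0.2264
Cpl = (mean - LSL) / (3*sigma) = (111.68 - 98.9) / (3*2.68) = 1.5896
Cpk = min(Cpu, Cpl) = 0.2264

0.2264


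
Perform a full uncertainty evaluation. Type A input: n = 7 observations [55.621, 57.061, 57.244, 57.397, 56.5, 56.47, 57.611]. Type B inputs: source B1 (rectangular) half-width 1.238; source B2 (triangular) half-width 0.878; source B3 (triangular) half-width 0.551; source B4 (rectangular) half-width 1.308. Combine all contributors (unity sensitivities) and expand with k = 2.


mean = (55.621 + 57.061 + 57.244 + 57.397 + 56.5 + 56.47 + 57.611) / 7 = 56.84342857
s = sqrt(sum((x - mean)^2)/(n-1)) = 0.68982192
u_A = s / sqrt(n) = 0.68982192 / sqrt(7) = 0.26072818
u_B1 = 1.238 / sqrt(3) = 0.71475963
u_B2 = 0.878 / sqrt(6) = 0.358442
u_B3 = 0.551 / sqrt(6) = 0.22494481
u_B4 = 1.308 / sqrt(3) = 0.75517415
uc = sqrt(0.26072818^2 + 0.71475963^2 + 0.358442^2 + 0.22494481^2 + 0.75517415^2) = 1.1524883
U = k * uc = 2 * 1.1524883
U = 2.3050

2.3050


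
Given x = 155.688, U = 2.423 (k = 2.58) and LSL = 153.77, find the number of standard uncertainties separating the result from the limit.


u = U / k = 2.423 / 2.58 = 0.93914729
margin = |LSL - x| = |153.77 - 155.688| = 1.918
z = margin / u = 1.918 / 0.93914729
z = 2.0423

2.0423


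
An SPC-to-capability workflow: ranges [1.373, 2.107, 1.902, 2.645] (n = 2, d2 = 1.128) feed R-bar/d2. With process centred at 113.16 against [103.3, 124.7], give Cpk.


R_bar = (1.373 + 2.107 + 1.902 + 2.645) / 4 = 2.00675
sigma = R_bar / d2 = 2.00675 / 1.128 = 1.7790337
Cp = (USL - LSL)/(6*sigma) = (124.7 - 103.3)/(6*1.7790337) = 2.0048
Cpu = (124.7 - 113.16)/(3*1.7790337) = 2.1622
Cpl = (113.16 - 103.3)/(3*1.7790337) = 1.8474
Cpk = min(Cpu, Cpl) = 1.8474

1.8474
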